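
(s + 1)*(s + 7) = s^2 + 8*s + 7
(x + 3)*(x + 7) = x^2 + 10*x + 21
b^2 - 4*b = b*(b - 4)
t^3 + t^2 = t^2*(t + 1)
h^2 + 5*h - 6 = (h - 1)*(h + 6)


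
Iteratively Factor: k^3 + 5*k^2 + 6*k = (k + 3)*(k^2 + 2*k) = k*(k + 3)*(k + 2)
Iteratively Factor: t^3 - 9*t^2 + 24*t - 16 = (t - 4)*(t^2 - 5*t + 4) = (t - 4)*(t - 1)*(t - 4)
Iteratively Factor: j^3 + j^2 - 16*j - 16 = (j + 1)*(j^2 - 16) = (j - 4)*(j + 1)*(j + 4)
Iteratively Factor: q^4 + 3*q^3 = (q)*(q^3 + 3*q^2) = q^2*(q^2 + 3*q) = q^3*(q + 3)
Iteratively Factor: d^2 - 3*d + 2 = (d - 2)*(d - 1)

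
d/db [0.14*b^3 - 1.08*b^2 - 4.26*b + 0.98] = 0.42*b^2 - 2.16*b - 4.26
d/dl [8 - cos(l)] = sin(l)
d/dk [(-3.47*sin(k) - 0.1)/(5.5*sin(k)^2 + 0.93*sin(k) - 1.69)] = (19.085*sin(k)^2 + 1.1*sin(k) + 5.9573)*cos(k)/(30.25*sin(k)^4 + 10.23*sin(k)^3 - 17.7251*sin(k)^2 - 3.1434*sin(k) + 2.8561)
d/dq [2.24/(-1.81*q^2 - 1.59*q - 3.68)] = (8.1088*q + 3.5616)/(1.81*q^2 + 1.59*q + 3.68)^2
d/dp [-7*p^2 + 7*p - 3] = 7 - 14*p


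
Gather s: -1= -1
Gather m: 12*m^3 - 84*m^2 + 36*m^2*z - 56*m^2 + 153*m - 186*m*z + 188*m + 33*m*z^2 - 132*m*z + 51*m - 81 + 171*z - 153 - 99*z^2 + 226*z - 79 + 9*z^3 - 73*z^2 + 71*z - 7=12*m^3 + m^2*(36*z - 140) + m*(33*z^2 - 318*z + 392) + 9*z^3 - 172*z^2 + 468*z - 320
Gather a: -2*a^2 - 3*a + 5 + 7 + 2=-2*a^2 - 3*a + 14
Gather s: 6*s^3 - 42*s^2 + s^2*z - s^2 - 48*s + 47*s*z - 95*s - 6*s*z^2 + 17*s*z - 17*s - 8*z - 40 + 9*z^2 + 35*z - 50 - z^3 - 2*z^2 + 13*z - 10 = 6*s^3 + s^2*(z - 43) + s*(-6*z^2 + 64*z - 160) - z^3 + 7*z^2 + 40*z - 100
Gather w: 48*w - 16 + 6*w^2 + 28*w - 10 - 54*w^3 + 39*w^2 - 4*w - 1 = -54*w^3 + 45*w^2 + 72*w - 27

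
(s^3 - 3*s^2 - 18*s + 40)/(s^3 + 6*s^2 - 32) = (s - 5)/(s + 4)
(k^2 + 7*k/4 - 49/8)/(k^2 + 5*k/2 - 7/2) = (k - 7/4)/(k - 1)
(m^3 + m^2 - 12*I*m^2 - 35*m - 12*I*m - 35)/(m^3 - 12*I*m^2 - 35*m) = (m + 1)/m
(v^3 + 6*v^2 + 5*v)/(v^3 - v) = (v + 5)/(v - 1)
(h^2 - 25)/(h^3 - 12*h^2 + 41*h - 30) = (h + 5)/(h^2 - 7*h + 6)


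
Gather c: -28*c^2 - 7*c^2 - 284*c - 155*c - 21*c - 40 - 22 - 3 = -35*c^2 - 460*c - 65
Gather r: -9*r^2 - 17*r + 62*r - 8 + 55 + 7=-9*r^2 + 45*r + 54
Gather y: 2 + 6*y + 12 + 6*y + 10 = 12*y + 24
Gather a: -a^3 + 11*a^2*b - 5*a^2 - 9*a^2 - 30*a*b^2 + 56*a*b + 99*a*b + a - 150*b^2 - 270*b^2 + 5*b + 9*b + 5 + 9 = -a^3 + a^2*(11*b - 14) + a*(-30*b^2 + 155*b + 1) - 420*b^2 + 14*b + 14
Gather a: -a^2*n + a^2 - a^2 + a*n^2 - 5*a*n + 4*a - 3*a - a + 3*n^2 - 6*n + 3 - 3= -a^2*n + a*(n^2 - 5*n) + 3*n^2 - 6*n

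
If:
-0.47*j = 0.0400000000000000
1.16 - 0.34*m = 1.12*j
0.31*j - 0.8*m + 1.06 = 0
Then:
No Solution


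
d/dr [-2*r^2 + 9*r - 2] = 9 - 4*r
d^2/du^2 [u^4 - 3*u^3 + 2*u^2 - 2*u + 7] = 12*u^2 - 18*u + 4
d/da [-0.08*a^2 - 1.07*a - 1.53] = -0.16*a - 1.07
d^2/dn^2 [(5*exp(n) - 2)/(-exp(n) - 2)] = 12*(exp(n) - 2)*exp(n)/(exp(3*n) + 6*exp(2*n) + 12*exp(n) + 8)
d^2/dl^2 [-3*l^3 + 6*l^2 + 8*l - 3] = 12 - 18*l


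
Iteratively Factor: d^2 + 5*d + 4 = (d + 4)*(d + 1)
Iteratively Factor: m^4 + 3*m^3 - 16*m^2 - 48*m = (m + 3)*(m^3 - 16*m) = (m - 4)*(m + 3)*(m^2 + 4*m) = (m - 4)*(m + 3)*(m + 4)*(m)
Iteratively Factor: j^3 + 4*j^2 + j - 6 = (j + 2)*(j^2 + 2*j - 3) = (j + 2)*(j + 3)*(j - 1)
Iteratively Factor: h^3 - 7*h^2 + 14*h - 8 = (h - 4)*(h^2 - 3*h + 2) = (h - 4)*(h - 1)*(h - 2)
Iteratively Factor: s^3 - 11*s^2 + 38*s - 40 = (s - 2)*(s^2 - 9*s + 20) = (s - 5)*(s - 2)*(s - 4)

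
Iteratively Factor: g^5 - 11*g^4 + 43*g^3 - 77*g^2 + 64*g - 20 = (g - 5)*(g^4 - 6*g^3 + 13*g^2 - 12*g + 4) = (g - 5)*(g - 1)*(g^3 - 5*g^2 + 8*g - 4) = (g - 5)*(g - 2)*(g - 1)*(g^2 - 3*g + 2) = (g - 5)*(g - 2)^2*(g - 1)*(g - 1)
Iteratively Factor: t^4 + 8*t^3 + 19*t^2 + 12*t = (t + 4)*(t^3 + 4*t^2 + 3*t) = t*(t + 4)*(t^2 + 4*t + 3) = t*(t + 1)*(t + 4)*(t + 3)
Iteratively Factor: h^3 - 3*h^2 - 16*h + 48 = (h + 4)*(h^2 - 7*h + 12) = (h - 4)*(h + 4)*(h - 3)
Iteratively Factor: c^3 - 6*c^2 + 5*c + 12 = (c - 4)*(c^2 - 2*c - 3) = (c - 4)*(c - 3)*(c + 1)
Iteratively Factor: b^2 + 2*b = (b + 2)*(b)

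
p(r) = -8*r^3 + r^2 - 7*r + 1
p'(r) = -24*r^2 + 2*r - 7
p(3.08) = -244.82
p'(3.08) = -228.51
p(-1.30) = 29.37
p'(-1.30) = -50.16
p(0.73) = -6.69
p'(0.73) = -18.33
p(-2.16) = 101.41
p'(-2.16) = -123.29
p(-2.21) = 107.70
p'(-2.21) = -128.64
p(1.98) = -71.04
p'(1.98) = -97.13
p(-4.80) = 942.38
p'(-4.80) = -569.56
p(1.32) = -24.90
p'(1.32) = -46.18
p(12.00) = -13763.00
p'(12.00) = -3439.00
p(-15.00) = 27331.00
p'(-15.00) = -5437.00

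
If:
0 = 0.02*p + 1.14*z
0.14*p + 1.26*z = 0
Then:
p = 0.00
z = 0.00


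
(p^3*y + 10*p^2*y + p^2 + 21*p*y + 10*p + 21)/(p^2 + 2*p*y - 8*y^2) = (p^3*y + 10*p^2*y + p^2 + 21*p*y + 10*p + 21)/(p^2 + 2*p*y - 8*y^2)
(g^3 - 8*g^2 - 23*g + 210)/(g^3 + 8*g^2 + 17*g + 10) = (g^2 - 13*g + 42)/(g^2 + 3*g + 2)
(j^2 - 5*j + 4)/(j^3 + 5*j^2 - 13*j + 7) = (j - 4)/(j^2 + 6*j - 7)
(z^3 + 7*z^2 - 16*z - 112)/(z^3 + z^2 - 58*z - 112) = (z^2 - 16)/(z^2 - 6*z - 16)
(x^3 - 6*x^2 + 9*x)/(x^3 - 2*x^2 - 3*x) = (x - 3)/(x + 1)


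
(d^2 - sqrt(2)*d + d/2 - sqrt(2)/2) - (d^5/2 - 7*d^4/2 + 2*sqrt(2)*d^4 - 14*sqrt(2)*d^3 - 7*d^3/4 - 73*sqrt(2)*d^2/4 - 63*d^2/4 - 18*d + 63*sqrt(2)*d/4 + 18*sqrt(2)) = -d^5/2 - 2*sqrt(2)*d^4 + 7*d^4/2 + 7*d^3/4 + 14*sqrt(2)*d^3 + 67*d^2/4 + 73*sqrt(2)*d^2/4 - 67*sqrt(2)*d/4 + 37*d/2 - 37*sqrt(2)/2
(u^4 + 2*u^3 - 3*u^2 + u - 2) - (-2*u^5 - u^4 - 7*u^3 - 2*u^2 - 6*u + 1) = 2*u^5 + 2*u^4 + 9*u^3 - u^2 + 7*u - 3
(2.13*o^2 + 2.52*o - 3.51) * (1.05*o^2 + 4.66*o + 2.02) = 2.2365*o^4 + 12.5718*o^3 + 12.3603*o^2 - 11.2662*o - 7.0902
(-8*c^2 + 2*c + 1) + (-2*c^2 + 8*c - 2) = -10*c^2 + 10*c - 1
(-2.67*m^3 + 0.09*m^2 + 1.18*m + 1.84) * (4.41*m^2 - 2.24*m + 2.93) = -11.7747*m^5 + 6.3777*m^4 - 2.8209*m^3 + 5.7349*m^2 - 0.664200000000001*m + 5.3912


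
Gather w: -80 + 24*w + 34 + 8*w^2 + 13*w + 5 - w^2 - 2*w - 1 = 7*w^2 + 35*w - 42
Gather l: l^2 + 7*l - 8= l^2 + 7*l - 8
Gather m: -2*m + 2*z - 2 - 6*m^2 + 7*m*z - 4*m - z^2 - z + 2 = -6*m^2 + m*(7*z - 6) - z^2 + z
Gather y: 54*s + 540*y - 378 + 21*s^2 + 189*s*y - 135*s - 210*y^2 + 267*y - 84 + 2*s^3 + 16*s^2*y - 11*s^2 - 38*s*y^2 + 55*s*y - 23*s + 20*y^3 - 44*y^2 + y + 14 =2*s^3 + 10*s^2 - 104*s + 20*y^3 + y^2*(-38*s - 254) + y*(16*s^2 + 244*s + 808) - 448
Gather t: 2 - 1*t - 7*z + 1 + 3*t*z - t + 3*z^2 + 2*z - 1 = t*(3*z - 2) + 3*z^2 - 5*z + 2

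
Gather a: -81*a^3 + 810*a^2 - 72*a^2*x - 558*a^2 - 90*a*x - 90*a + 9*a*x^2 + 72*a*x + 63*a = -81*a^3 + a^2*(252 - 72*x) + a*(9*x^2 - 18*x - 27)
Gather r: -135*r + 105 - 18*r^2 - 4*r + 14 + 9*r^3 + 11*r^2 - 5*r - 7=9*r^3 - 7*r^2 - 144*r + 112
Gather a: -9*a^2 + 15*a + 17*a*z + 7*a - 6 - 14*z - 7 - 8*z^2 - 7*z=-9*a^2 + a*(17*z + 22) - 8*z^2 - 21*z - 13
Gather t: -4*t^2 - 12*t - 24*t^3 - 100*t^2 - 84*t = -24*t^3 - 104*t^2 - 96*t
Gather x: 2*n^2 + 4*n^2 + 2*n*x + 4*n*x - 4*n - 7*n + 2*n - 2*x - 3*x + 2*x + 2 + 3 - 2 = 6*n^2 - 9*n + x*(6*n - 3) + 3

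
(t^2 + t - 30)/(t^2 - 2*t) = (t^2 + t - 30)/(t*(t - 2))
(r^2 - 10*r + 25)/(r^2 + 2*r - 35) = (r - 5)/(r + 7)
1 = 1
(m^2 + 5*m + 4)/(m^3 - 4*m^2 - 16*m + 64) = (m + 1)/(m^2 - 8*m + 16)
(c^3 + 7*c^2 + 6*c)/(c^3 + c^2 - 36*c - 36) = c/(c - 6)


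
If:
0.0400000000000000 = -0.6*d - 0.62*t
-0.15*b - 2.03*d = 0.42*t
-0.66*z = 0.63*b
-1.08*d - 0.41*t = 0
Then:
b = -0.24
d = 0.04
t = -0.10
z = 0.23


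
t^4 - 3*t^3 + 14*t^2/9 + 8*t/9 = t*(t - 2)*(t - 4/3)*(t + 1/3)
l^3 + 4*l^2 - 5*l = l*(l - 1)*(l + 5)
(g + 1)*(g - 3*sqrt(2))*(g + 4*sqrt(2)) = g^3 + g^2 + sqrt(2)*g^2 - 24*g + sqrt(2)*g - 24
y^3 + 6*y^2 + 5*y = y*(y + 1)*(y + 5)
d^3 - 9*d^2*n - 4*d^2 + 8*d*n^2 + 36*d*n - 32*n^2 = (d - 4)*(d - 8*n)*(d - n)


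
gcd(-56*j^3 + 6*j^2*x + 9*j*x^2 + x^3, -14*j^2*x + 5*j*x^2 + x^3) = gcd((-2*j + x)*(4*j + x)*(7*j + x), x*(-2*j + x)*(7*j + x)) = -14*j^2 + 5*j*x + x^2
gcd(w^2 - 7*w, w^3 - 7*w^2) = w^2 - 7*w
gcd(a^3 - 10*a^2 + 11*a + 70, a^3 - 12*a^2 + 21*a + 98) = a^2 - 5*a - 14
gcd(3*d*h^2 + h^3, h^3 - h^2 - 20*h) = h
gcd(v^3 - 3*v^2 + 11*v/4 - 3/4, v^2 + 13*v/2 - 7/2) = v - 1/2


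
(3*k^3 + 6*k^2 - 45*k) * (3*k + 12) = 9*k^4 + 54*k^3 - 63*k^2 - 540*k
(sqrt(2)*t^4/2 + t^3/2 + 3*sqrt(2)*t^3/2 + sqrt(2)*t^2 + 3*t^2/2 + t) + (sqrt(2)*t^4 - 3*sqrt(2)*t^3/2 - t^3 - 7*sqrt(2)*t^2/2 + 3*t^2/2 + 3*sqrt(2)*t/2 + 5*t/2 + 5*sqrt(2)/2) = 3*sqrt(2)*t^4/2 - t^3/2 - 5*sqrt(2)*t^2/2 + 3*t^2 + 3*sqrt(2)*t/2 + 7*t/2 + 5*sqrt(2)/2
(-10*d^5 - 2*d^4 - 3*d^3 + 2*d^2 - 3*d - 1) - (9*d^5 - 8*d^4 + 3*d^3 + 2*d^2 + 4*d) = -19*d^5 + 6*d^4 - 6*d^3 - 7*d - 1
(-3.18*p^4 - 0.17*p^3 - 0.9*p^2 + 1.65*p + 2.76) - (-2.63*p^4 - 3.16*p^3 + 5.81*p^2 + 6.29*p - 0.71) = -0.55*p^4 + 2.99*p^3 - 6.71*p^2 - 4.64*p + 3.47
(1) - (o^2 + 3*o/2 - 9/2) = -o^2 - 3*o/2 + 11/2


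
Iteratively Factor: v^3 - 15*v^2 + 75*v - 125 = (v - 5)*(v^2 - 10*v + 25) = (v - 5)^2*(v - 5)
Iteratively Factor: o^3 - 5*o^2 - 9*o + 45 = (o - 3)*(o^2 - 2*o - 15) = (o - 3)*(o + 3)*(o - 5)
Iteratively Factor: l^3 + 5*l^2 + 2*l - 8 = (l + 2)*(l^2 + 3*l - 4) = (l + 2)*(l + 4)*(l - 1)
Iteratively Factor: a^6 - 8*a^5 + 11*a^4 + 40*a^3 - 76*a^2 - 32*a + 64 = (a - 2)*(a^5 - 6*a^4 - a^3 + 38*a^2 - 32) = (a - 4)*(a - 2)*(a^4 - 2*a^3 - 9*a^2 + 2*a + 8) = (a - 4)*(a - 2)*(a + 2)*(a^3 - 4*a^2 - a + 4) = (a - 4)^2*(a - 2)*(a + 2)*(a^2 - 1) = (a - 4)^2*(a - 2)*(a - 1)*(a + 2)*(a + 1)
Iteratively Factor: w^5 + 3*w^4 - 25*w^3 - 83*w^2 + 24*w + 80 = (w + 4)*(w^4 - w^3 - 21*w^2 + w + 20) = (w - 5)*(w + 4)*(w^3 + 4*w^2 - w - 4) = (w - 5)*(w - 1)*(w + 4)*(w^2 + 5*w + 4) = (w - 5)*(w - 1)*(w + 4)^2*(w + 1)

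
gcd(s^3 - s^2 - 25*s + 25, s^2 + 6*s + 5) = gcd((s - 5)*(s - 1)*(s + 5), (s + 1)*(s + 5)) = s + 5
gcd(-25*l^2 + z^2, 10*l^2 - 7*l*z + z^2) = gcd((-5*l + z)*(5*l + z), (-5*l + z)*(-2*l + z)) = -5*l + z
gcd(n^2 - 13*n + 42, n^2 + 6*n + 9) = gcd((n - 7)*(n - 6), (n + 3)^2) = 1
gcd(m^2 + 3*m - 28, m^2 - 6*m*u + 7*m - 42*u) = m + 7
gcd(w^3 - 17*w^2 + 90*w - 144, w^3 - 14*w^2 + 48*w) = w^2 - 14*w + 48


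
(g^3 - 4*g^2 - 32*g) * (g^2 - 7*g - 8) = g^5 - 11*g^4 - 12*g^3 + 256*g^2 + 256*g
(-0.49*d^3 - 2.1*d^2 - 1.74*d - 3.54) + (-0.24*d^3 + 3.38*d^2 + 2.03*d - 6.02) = -0.73*d^3 + 1.28*d^2 + 0.29*d - 9.56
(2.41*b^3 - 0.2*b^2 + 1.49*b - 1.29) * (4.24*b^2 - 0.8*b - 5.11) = 10.2184*b^5 - 2.776*b^4 - 5.8375*b^3 - 5.6396*b^2 - 6.5819*b + 6.5919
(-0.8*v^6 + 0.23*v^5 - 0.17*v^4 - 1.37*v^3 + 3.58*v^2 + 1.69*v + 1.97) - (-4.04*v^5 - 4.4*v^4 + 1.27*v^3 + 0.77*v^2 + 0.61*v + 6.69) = -0.8*v^6 + 4.27*v^5 + 4.23*v^4 - 2.64*v^3 + 2.81*v^2 + 1.08*v - 4.72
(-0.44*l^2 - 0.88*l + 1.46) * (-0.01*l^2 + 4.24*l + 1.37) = 0.0044*l^4 - 1.8568*l^3 - 4.3486*l^2 + 4.9848*l + 2.0002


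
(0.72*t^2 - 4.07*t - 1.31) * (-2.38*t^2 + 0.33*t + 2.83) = -1.7136*t^4 + 9.9242*t^3 + 3.8123*t^2 - 11.9504*t - 3.7073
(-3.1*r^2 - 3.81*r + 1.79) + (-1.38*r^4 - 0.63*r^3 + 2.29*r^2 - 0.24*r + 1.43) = -1.38*r^4 - 0.63*r^3 - 0.81*r^2 - 4.05*r + 3.22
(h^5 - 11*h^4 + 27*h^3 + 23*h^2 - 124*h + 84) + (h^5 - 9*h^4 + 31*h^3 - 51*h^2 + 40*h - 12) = 2*h^5 - 20*h^4 + 58*h^3 - 28*h^2 - 84*h + 72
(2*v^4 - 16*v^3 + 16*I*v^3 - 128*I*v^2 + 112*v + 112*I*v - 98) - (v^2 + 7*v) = 2*v^4 - 16*v^3 + 16*I*v^3 - v^2 - 128*I*v^2 + 105*v + 112*I*v - 98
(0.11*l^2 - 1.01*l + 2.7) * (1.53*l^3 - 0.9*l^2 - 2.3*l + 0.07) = 0.1683*l^5 - 1.6443*l^4 + 4.787*l^3 - 0.0993000000000004*l^2 - 6.2807*l + 0.189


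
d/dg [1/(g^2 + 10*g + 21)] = 2*(-g - 5)/(g^2 + 10*g + 21)^2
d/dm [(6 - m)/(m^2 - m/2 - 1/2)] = 2*(-2*m^2 + m + (m - 6)*(4*m - 1) + 1)/(-2*m^2 + m + 1)^2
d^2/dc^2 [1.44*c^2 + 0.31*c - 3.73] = 2.88000000000000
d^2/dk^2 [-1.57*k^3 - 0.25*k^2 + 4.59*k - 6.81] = -9.42*k - 0.5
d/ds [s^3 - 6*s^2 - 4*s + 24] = 3*s^2 - 12*s - 4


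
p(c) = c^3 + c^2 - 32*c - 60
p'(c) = 3*c^2 + 2*c - 32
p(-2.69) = 13.85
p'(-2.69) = -15.67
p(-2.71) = 14.16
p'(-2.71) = -15.39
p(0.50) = -75.62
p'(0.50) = -30.25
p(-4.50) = 13.12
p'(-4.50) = 19.75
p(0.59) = -78.33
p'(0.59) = -29.78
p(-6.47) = -81.94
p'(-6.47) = 80.64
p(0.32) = -70.10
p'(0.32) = -31.05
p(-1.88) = -2.95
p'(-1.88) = -25.16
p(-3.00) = 18.00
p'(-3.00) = -11.00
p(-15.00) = -2730.00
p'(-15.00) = 613.00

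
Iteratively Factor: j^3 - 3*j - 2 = (j - 2)*(j^2 + 2*j + 1) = (j - 2)*(j + 1)*(j + 1)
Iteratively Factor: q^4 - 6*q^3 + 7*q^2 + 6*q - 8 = (q - 4)*(q^3 - 2*q^2 - q + 2) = (q - 4)*(q - 2)*(q^2 - 1) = (q - 4)*(q - 2)*(q - 1)*(q + 1)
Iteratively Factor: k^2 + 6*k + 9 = (k + 3)*(k + 3)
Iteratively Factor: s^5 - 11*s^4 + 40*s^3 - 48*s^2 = (s)*(s^4 - 11*s^3 + 40*s^2 - 48*s) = s*(s - 4)*(s^3 - 7*s^2 + 12*s) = s*(s - 4)^2*(s^2 - 3*s) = s^2*(s - 4)^2*(s - 3)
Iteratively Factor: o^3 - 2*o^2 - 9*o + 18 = (o - 3)*(o^2 + o - 6) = (o - 3)*(o - 2)*(o + 3)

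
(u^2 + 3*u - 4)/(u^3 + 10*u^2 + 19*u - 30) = (u + 4)/(u^2 + 11*u + 30)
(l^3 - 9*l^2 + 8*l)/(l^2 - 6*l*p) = (l^2 - 9*l + 8)/(l - 6*p)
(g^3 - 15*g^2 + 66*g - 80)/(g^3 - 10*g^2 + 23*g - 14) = (g^2 - 13*g + 40)/(g^2 - 8*g + 7)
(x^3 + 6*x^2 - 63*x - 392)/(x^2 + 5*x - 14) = (x^2 - x - 56)/(x - 2)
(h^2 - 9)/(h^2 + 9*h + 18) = (h - 3)/(h + 6)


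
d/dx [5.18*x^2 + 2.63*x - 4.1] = 10.36*x + 2.63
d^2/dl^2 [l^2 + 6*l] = 2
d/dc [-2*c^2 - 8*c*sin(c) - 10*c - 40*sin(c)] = -8*c*cos(c) - 4*c - 8*sin(c) - 40*cos(c) - 10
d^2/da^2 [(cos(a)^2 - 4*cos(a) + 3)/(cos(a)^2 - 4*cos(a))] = 3*(-(1 - cos(2*a))^2 - 15*cos(a) - 9*cos(2*a) + 3*cos(3*a) + 27)/((cos(a) - 4)^3*cos(a)^3)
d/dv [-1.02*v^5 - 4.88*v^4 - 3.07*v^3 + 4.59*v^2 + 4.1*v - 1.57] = -5.1*v^4 - 19.52*v^3 - 9.21*v^2 + 9.18*v + 4.1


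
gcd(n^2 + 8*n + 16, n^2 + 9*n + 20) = n + 4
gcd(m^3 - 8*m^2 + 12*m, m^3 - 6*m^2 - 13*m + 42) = m - 2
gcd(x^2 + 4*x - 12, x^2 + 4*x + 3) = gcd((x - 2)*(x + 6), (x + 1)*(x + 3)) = 1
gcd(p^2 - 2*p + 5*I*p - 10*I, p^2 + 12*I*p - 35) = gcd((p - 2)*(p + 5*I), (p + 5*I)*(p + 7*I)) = p + 5*I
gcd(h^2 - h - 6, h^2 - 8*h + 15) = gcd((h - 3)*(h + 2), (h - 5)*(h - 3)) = h - 3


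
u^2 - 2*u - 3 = (u - 3)*(u + 1)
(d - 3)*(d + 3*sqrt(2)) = d^2 - 3*d + 3*sqrt(2)*d - 9*sqrt(2)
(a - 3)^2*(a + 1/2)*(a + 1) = a^4 - 9*a^3/2 + a^2/2 + 21*a/2 + 9/2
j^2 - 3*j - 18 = (j - 6)*(j + 3)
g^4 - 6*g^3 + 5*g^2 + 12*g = g*(g - 4)*(g - 3)*(g + 1)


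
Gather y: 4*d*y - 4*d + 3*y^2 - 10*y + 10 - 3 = -4*d + 3*y^2 + y*(4*d - 10) + 7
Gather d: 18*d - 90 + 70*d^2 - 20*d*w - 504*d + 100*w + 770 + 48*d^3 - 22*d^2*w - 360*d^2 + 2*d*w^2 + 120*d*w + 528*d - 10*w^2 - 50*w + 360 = 48*d^3 + d^2*(-22*w - 290) + d*(2*w^2 + 100*w + 42) - 10*w^2 + 50*w + 1040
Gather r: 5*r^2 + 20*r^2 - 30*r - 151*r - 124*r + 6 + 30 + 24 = 25*r^2 - 305*r + 60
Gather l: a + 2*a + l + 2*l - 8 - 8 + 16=3*a + 3*l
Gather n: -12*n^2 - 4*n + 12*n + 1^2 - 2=-12*n^2 + 8*n - 1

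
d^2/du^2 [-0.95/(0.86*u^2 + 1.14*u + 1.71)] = (1.40524*u^2 + 1.86276*u - 0.95*(1.72*u + 1.14)*(3.44*u + 2.28) + 2.79414)/(0.86*u^2 + 1.14*u + 1.71)^3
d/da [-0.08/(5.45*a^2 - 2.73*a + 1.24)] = (0.872*a - 0.2184)/(5.45*a^2 - 2.73*a + 1.24)^2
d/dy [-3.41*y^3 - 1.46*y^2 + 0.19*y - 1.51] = -10.23*y^2 - 2.92*y + 0.19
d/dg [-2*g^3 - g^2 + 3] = 2*g*(-3*g - 1)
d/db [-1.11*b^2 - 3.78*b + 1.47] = -2.22*b - 3.78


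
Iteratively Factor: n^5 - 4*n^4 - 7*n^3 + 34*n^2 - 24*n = (n - 1)*(n^4 - 3*n^3 - 10*n^2 + 24*n) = (n - 1)*(n + 3)*(n^3 - 6*n^2 + 8*n) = (n - 4)*(n - 1)*(n + 3)*(n^2 - 2*n) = (n - 4)*(n - 2)*(n - 1)*(n + 3)*(n)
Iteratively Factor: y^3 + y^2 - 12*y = (y + 4)*(y^2 - 3*y) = y*(y + 4)*(y - 3)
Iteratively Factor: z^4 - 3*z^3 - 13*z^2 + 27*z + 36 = (z + 3)*(z^3 - 6*z^2 + 5*z + 12) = (z - 3)*(z + 3)*(z^2 - 3*z - 4) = (z - 3)*(z + 1)*(z + 3)*(z - 4)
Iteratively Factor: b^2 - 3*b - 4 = (b - 4)*(b + 1)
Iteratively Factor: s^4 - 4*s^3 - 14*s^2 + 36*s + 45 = (s + 3)*(s^3 - 7*s^2 + 7*s + 15) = (s - 5)*(s + 3)*(s^2 - 2*s - 3) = (s - 5)*(s + 1)*(s + 3)*(s - 3)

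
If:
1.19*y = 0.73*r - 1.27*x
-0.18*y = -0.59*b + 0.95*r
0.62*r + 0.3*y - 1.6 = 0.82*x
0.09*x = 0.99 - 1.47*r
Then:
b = 1.60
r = 0.73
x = -0.89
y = 1.40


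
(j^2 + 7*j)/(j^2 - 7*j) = (j + 7)/(j - 7)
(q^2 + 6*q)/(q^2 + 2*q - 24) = q/(q - 4)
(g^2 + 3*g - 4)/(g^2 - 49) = (g^2 + 3*g - 4)/(g^2 - 49)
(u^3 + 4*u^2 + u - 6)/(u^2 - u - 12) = (u^2 + u - 2)/(u - 4)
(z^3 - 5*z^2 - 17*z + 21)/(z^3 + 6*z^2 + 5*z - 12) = (z - 7)/(z + 4)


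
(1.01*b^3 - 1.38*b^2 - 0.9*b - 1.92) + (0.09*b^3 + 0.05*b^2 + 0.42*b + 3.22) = 1.1*b^3 - 1.33*b^2 - 0.48*b + 1.3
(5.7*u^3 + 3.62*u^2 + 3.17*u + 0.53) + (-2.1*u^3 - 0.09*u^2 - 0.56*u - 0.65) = 3.6*u^3 + 3.53*u^2 + 2.61*u - 0.12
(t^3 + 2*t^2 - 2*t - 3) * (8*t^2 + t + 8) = 8*t^5 + 17*t^4 - 6*t^3 - 10*t^2 - 19*t - 24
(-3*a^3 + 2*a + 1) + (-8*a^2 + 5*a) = -3*a^3 - 8*a^2 + 7*a + 1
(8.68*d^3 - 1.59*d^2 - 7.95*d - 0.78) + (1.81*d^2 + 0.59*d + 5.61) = 8.68*d^3 + 0.22*d^2 - 7.36*d + 4.83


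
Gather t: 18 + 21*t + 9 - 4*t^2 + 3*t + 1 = -4*t^2 + 24*t + 28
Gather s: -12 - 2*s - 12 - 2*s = -4*s - 24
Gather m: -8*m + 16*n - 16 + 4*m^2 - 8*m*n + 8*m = 4*m^2 - 8*m*n + 16*n - 16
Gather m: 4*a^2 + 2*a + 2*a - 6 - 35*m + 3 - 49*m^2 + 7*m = 4*a^2 + 4*a - 49*m^2 - 28*m - 3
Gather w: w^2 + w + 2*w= w^2 + 3*w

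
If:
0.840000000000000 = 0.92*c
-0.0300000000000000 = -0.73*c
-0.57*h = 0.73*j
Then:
No Solution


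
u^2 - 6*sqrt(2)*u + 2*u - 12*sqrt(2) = (u + 2)*(u - 6*sqrt(2))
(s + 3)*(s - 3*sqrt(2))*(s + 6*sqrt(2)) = s^3 + 3*s^2 + 3*sqrt(2)*s^2 - 36*s + 9*sqrt(2)*s - 108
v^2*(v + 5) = v^3 + 5*v^2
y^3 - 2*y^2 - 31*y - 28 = (y - 7)*(y + 1)*(y + 4)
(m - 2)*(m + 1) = m^2 - m - 2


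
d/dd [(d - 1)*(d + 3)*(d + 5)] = 3*d^2 + 14*d + 7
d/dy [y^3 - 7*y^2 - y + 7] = 3*y^2 - 14*y - 1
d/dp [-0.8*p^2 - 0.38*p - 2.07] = -1.6*p - 0.38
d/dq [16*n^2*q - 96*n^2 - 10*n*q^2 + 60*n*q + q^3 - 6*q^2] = 16*n^2 - 20*n*q + 60*n + 3*q^2 - 12*q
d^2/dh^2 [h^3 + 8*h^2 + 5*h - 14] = 6*h + 16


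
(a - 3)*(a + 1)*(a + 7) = a^3 + 5*a^2 - 17*a - 21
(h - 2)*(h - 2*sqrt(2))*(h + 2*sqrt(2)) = h^3 - 2*h^2 - 8*h + 16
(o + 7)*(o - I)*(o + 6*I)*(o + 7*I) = o^4 + 7*o^3 + 12*I*o^3 - 29*o^2 + 84*I*o^2 - 203*o + 42*I*o + 294*I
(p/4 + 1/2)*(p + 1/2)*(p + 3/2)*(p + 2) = p^4/4 + 3*p^3/2 + 51*p^2/16 + 11*p/4 + 3/4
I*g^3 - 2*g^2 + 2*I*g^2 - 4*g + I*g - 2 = (g + 1)*(g + 2*I)*(I*g + I)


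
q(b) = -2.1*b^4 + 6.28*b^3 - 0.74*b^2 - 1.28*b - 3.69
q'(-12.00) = 17244.64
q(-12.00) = -54492.33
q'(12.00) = -11821.28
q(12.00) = -32819.37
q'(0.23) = -0.73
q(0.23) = -3.95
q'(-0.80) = 16.26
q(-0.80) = -7.22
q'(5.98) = -1132.72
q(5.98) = -1380.34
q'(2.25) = -4.91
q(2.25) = 7.40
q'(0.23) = -0.73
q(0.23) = -3.95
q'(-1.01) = 28.09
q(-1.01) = -11.81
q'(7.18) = -2149.89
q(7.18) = -3307.58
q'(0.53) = 1.98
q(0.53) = -3.81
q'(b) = -8.4*b^3 + 18.84*b^2 - 1.48*b - 1.28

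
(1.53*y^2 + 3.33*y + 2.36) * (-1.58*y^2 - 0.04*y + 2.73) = -2.4174*y^4 - 5.3226*y^3 + 0.3149*y^2 + 8.9965*y + 6.4428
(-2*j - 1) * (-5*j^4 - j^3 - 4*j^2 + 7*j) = 10*j^5 + 7*j^4 + 9*j^3 - 10*j^2 - 7*j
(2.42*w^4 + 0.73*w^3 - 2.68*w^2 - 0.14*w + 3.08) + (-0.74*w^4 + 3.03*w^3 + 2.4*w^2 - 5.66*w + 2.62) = 1.68*w^4 + 3.76*w^3 - 0.28*w^2 - 5.8*w + 5.7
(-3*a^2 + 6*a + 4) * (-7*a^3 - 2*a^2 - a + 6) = 21*a^5 - 36*a^4 - 37*a^3 - 32*a^2 + 32*a + 24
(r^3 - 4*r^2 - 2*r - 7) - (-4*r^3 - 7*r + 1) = 5*r^3 - 4*r^2 + 5*r - 8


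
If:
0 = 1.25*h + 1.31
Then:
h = -1.05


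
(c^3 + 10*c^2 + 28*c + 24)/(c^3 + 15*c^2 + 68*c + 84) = (c + 2)/(c + 7)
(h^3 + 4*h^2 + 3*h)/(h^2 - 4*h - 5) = h*(h + 3)/(h - 5)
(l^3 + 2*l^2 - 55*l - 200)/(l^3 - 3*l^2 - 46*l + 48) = (l^2 + 10*l + 25)/(l^2 + 5*l - 6)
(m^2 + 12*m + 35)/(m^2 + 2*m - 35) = (m + 5)/(m - 5)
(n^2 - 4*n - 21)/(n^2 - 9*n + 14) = (n + 3)/(n - 2)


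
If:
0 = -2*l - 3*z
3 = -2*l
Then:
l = -3/2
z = 1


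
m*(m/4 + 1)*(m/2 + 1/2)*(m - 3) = m^4/8 + m^3/4 - 11*m^2/8 - 3*m/2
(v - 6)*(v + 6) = v^2 - 36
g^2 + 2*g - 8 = (g - 2)*(g + 4)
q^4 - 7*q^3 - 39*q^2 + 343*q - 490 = (q - 7)*(q - 5)*(q - 2)*(q + 7)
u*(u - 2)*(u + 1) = u^3 - u^2 - 2*u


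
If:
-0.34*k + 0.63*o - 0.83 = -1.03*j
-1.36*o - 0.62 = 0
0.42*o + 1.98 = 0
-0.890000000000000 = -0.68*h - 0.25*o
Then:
No Solution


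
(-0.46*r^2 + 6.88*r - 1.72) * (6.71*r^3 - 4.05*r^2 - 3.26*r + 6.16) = -3.0866*r^5 + 48.0278*r^4 - 37.9056*r^3 - 18.2964*r^2 + 47.988*r - 10.5952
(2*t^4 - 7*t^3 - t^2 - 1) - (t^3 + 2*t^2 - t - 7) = 2*t^4 - 8*t^3 - 3*t^2 + t + 6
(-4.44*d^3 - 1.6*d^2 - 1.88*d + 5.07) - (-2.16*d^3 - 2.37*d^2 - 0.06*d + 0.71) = -2.28*d^3 + 0.77*d^2 - 1.82*d + 4.36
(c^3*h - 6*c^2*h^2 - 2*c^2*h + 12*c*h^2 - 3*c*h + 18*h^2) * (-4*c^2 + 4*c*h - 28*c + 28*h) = -4*c^5*h + 28*c^4*h^2 - 20*c^4*h - 24*c^3*h^3 + 140*c^3*h^2 + 68*c^3*h - 120*c^2*h^3 - 476*c^2*h^2 + 84*c^2*h + 408*c*h^3 - 588*c*h^2 + 504*h^3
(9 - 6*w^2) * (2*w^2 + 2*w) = -12*w^4 - 12*w^3 + 18*w^2 + 18*w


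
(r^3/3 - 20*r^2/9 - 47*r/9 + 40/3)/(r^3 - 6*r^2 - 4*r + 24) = (3*r^3 - 20*r^2 - 47*r + 120)/(9*(r^3 - 6*r^2 - 4*r + 24))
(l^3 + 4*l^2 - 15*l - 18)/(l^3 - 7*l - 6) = (l + 6)/(l + 2)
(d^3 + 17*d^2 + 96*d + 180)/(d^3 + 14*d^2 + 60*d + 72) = (d + 5)/(d + 2)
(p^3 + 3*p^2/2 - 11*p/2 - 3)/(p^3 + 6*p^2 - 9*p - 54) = (p^2 - 3*p/2 - 1)/(p^2 + 3*p - 18)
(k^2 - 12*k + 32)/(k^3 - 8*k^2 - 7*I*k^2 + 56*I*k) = (k - 4)/(k*(k - 7*I))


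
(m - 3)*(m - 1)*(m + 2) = m^3 - 2*m^2 - 5*m + 6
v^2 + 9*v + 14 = (v + 2)*(v + 7)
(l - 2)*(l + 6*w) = l^2 + 6*l*w - 2*l - 12*w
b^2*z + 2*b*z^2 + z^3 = z*(b + z)^2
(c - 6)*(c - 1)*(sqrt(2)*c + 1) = sqrt(2)*c^3 - 7*sqrt(2)*c^2 + c^2 - 7*c + 6*sqrt(2)*c + 6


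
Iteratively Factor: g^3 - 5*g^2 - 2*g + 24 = (g - 4)*(g^2 - g - 6) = (g - 4)*(g + 2)*(g - 3)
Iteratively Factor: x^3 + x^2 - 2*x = (x - 1)*(x^2 + 2*x) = x*(x - 1)*(x + 2)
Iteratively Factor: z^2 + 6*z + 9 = (z + 3)*(z + 3)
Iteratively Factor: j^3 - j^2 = (j)*(j^2 - j) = j^2*(j - 1)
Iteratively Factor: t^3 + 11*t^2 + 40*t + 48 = (t + 4)*(t^2 + 7*t + 12) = (t + 4)^2*(t + 3)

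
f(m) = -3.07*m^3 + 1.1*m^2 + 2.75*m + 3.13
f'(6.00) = -315.61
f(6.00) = -603.89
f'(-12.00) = -1349.89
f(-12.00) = 5433.49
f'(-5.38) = -275.66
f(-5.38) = 498.24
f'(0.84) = -1.90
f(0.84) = 4.40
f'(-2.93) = -82.76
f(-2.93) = 81.74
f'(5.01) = -217.40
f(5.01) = -341.54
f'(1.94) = -27.64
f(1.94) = -9.81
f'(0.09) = 2.87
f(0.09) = 3.38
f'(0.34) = 2.43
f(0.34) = 4.07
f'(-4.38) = -183.57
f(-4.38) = 270.15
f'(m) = -9.21*m^2 + 2.2*m + 2.75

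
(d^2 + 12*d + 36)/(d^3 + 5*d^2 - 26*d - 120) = (d + 6)/(d^2 - d - 20)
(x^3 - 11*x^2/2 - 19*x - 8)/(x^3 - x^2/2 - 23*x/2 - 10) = (-2*x^3 + 11*x^2 + 38*x + 16)/(-2*x^3 + x^2 + 23*x + 20)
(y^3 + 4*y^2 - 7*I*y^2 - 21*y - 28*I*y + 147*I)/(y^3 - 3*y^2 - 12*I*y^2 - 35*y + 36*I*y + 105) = (y + 7)/(y - 5*I)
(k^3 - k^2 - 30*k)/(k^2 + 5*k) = k - 6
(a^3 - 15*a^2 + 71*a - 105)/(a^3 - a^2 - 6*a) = (a^2 - 12*a + 35)/(a*(a + 2))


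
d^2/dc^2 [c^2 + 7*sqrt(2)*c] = 2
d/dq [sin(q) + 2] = cos(q)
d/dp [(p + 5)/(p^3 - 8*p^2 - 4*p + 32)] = (p^3 - 8*p^2 - 4*p + (p + 5)*(-3*p^2 + 16*p + 4) + 32)/(p^3 - 8*p^2 - 4*p + 32)^2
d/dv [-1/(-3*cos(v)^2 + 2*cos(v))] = 2*(-sin(v)/cos(v)^2 + 3*tan(v))/(3*cos(v) - 2)^2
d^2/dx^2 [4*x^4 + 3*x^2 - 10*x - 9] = 48*x^2 + 6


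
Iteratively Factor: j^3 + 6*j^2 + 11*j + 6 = (j + 1)*(j^2 + 5*j + 6) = (j + 1)*(j + 2)*(j + 3)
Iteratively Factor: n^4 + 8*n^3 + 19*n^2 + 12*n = (n + 3)*(n^3 + 5*n^2 + 4*n) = n*(n + 3)*(n^2 + 5*n + 4) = n*(n + 1)*(n + 3)*(n + 4)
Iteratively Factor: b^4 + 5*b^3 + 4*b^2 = (b + 1)*(b^3 + 4*b^2) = b*(b + 1)*(b^2 + 4*b) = b*(b + 1)*(b + 4)*(b)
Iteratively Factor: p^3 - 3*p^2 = (p)*(p^2 - 3*p) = p*(p - 3)*(p)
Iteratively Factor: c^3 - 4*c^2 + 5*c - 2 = (c - 1)*(c^2 - 3*c + 2) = (c - 2)*(c - 1)*(c - 1)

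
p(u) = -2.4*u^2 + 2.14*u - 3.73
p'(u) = 2.14 - 4.8*u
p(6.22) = -83.27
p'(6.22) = -27.72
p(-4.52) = -62.44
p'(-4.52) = 23.84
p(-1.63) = -13.59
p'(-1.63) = 9.96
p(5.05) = -54.13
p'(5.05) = -22.10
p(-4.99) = -74.17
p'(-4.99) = 26.09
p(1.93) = -8.54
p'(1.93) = -7.12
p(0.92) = -3.79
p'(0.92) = -2.28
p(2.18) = -10.47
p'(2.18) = -8.32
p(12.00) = -323.65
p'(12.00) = -55.46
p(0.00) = -3.73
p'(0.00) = 2.14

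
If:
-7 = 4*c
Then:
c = -7/4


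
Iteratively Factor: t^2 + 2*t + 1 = (t + 1)*(t + 1)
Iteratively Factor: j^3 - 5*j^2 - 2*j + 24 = (j - 3)*(j^2 - 2*j - 8) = (j - 4)*(j - 3)*(j + 2)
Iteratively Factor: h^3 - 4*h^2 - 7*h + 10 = (h + 2)*(h^2 - 6*h + 5) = (h - 5)*(h + 2)*(h - 1)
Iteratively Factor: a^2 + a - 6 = (a + 3)*(a - 2)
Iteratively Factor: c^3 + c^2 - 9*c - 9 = (c + 3)*(c^2 - 2*c - 3) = (c - 3)*(c + 3)*(c + 1)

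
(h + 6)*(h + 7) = h^2 + 13*h + 42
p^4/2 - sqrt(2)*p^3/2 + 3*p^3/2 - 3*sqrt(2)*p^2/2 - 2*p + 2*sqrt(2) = (p/2 + 1)*(p - 1)*(p + 2)*(p - sqrt(2))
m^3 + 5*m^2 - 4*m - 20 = (m - 2)*(m + 2)*(m + 5)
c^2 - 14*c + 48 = (c - 8)*(c - 6)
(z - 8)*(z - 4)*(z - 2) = z^3 - 14*z^2 + 56*z - 64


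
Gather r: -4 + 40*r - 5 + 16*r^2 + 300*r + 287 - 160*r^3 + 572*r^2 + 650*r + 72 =-160*r^3 + 588*r^2 + 990*r + 350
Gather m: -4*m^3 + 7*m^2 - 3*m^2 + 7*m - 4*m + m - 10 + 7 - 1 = -4*m^3 + 4*m^2 + 4*m - 4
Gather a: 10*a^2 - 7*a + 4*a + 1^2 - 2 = 10*a^2 - 3*a - 1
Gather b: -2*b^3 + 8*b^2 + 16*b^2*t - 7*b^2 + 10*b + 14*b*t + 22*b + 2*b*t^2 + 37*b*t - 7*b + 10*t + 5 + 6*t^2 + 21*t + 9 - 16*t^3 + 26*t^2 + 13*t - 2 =-2*b^3 + b^2*(16*t + 1) + b*(2*t^2 + 51*t + 25) - 16*t^3 + 32*t^2 + 44*t + 12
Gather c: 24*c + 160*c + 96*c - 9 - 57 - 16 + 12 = 280*c - 70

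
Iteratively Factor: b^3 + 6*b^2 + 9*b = (b + 3)*(b^2 + 3*b) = (b + 3)^2*(b)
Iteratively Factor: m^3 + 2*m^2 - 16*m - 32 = (m + 2)*(m^2 - 16) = (m + 2)*(m + 4)*(m - 4)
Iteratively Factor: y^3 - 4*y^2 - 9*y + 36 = (y + 3)*(y^2 - 7*y + 12) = (y - 3)*(y + 3)*(y - 4)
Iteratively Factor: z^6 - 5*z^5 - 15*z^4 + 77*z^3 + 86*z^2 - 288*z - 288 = (z - 3)*(z^5 - 2*z^4 - 21*z^3 + 14*z^2 + 128*z + 96) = (z - 3)*(z + 2)*(z^4 - 4*z^3 - 13*z^2 + 40*z + 48) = (z - 3)*(z + 2)*(z + 3)*(z^3 - 7*z^2 + 8*z + 16) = (z - 3)*(z + 1)*(z + 2)*(z + 3)*(z^2 - 8*z + 16) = (z - 4)*(z - 3)*(z + 1)*(z + 2)*(z + 3)*(z - 4)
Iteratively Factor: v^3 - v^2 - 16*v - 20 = (v - 5)*(v^2 + 4*v + 4) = (v - 5)*(v + 2)*(v + 2)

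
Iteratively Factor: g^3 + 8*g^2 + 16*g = (g + 4)*(g^2 + 4*g) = g*(g + 4)*(g + 4)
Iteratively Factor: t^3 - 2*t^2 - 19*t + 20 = (t + 4)*(t^2 - 6*t + 5) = (t - 1)*(t + 4)*(t - 5)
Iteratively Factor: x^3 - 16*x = (x)*(x^2 - 16) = x*(x - 4)*(x + 4)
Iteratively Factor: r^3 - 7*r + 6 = (r + 3)*(r^2 - 3*r + 2) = (r - 2)*(r + 3)*(r - 1)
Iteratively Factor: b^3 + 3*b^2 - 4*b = (b - 1)*(b^2 + 4*b) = b*(b - 1)*(b + 4)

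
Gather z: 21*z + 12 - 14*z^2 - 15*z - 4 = -14*z^2 + 6*z + 8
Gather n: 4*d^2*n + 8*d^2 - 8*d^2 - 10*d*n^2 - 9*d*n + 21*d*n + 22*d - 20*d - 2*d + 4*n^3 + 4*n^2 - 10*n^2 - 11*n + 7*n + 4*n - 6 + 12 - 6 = 4*n^3 + n^2*(-10*d - 6) + n*(4*d^2 + 12*d)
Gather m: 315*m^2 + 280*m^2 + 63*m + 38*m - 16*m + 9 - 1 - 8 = 595*m^2 + 85*m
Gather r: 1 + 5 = 6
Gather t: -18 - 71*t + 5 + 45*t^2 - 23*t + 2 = 45*t^2 - 94*t - 11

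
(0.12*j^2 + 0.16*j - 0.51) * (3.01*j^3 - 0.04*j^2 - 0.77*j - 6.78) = 0.3612*j^5 + 0.4768*j^4 - 1.6339*j^3 - 0.9164*j^2 - 0.6921*j + 3.4578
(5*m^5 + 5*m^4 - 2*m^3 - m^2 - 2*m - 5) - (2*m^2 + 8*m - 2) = 5*m^5 + 5*m^4 - 2*m^3 - 3*m^2 - 10*m - 3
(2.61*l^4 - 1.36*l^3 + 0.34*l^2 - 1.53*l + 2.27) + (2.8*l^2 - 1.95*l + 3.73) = 2.61*l^4 - 1.36*l^3 + 3.14*l^2 - 3.48*l + 6.0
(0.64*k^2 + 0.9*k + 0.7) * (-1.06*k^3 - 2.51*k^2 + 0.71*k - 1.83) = -0.6784*k^5 - 2.5604*k^4 - 2.5466*k^3 - 2.2892*k^2 - 1.15*k - 1.281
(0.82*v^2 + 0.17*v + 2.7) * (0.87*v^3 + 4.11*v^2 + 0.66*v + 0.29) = 0.7134*v^5 + 3.5181*v^4 + 3.5889*v^3 + 11.447*v^2 + 1.8313*v + 0.783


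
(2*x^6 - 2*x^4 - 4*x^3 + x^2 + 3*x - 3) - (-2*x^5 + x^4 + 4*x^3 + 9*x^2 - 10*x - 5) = 2*x^6 + 2*x^5 - 3*x^4 - 8*x^3 - 8*x^2 + 13*x + 2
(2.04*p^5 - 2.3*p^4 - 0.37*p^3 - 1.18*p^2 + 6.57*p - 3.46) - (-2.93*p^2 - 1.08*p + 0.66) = 2.04*p^5 - 2.3*p^4 - 0.37*p^3 + 1.75*p^2 + 7.65*p - 4.12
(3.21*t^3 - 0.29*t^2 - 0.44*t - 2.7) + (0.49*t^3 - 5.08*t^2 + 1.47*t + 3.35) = 3.7*t^3 - 5.37*t^2 + 1.03*t + 0.65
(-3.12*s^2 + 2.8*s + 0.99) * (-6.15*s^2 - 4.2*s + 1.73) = 19.188*s^4 - 4.116*s^3 - 23.2461*s^2 + 0.685999999999999*s + 1.7127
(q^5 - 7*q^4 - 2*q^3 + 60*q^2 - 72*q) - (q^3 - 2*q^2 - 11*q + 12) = q^5 - 7*q^4 - 3*q^3 + 62*q^2 - 61*q - 12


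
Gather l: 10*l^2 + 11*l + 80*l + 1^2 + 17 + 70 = 10*l^2 + 91*l + 88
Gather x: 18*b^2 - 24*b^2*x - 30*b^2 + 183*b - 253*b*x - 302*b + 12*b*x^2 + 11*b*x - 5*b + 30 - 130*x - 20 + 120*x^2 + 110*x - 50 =-12*b^2 - 124*b + x^2*(12*b + 120) + x*(-24*b^2 - 242*b - 20) - 40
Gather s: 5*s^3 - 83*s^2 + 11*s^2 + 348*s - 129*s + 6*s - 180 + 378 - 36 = 5*s^3 - 72*s^2 + 225*s + 162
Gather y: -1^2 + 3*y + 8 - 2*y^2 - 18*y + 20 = -2*y^2 - 15*y + 27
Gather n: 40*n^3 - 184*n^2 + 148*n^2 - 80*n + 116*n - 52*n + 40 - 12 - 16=40*n^3 - 36*n^2 - 16*n + 12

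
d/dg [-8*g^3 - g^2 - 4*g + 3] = -24*g^2 - 2*g - 4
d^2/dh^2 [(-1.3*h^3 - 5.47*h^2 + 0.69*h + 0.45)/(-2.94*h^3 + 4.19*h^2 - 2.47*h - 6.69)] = (2.8421709430404e-14*h^7 + 126.589344*h^6 - 92.4265440000004*h^5 - 540.838872*h^4 - 1229.76906*h^3 + 1144.71792*h^2 + 314.097156*h + 481.716468)/(25.412184*h^9 - 108.650052*h^8 + 218.893878*h^7 - 82.644659*h^6 - 310.567965*h^5 + 567.151266*h^4 - 5.60287700000003*h^3 - 440.139114*h^2 + 331.642701*h + 299.418309)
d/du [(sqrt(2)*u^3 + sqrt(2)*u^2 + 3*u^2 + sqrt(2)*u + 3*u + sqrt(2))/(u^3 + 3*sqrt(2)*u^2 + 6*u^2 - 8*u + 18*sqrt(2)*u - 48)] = (3*u^4 + 5*sqrt(2)*u^4 - 18*sqrt(2)*u^3 + 66*u^3 - 116*sqrt(2)*u^2 - 12*u^2 - 300*u - 108*sqrt(2)*u - 180 - 40*sqrt(2))/(u^6 + 6*sqrt(2)*u^5 + 12*u^5 + 38*u^4 + 72*sqrt(2)*u^4 + 24*u^3 + 168*sqrt(2)*u^3 - 576*sqrt(2)*u^2 + 136*u^2 - 1728*sqrt(2)*u + 768*u + 2304)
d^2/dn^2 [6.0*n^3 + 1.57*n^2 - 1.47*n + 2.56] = 36.0*n + 3.14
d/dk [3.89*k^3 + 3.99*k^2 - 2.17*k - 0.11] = 11.67*k^2 + 7.98*k - 2.17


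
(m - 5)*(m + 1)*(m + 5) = m^3 + m^2 - 25*m - 25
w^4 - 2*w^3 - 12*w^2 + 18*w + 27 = (w - 3)^2*(w + 1)*(w + 3)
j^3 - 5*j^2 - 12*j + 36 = (j - 6)*(j - 2)*(j + 3)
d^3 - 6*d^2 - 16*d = d*(d - 8)*(d + 2)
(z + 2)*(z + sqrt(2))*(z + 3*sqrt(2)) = z^3 + 2*z^2 + 4*sqrt(2)*z^2 + 6*z + 8*sqrt(2)*z + 12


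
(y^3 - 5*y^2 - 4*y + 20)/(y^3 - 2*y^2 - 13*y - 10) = (y - 2)/(y + 1)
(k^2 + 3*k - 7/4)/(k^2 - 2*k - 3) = (-k^2 - 3*k + 7/4)/(-k^2 + 2*k + 3)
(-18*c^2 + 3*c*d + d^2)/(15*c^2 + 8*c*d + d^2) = (-18*c^2 + 3*c*d + d^2)/(15*c^2 + 8*c*d + d^2)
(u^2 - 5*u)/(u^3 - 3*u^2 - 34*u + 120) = u/(u^2 + 2*u - 24)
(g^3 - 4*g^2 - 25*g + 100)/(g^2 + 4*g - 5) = (g^2 - 9*g + 20)/(g - 1)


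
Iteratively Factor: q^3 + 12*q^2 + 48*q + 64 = (q + 4)*(q^2 + 8*q + 16) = (q + 4)^2*(q + 4)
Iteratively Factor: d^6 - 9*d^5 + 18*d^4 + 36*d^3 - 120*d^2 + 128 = (d + 1)*(d^5 - 10*d^4 + 28*d^3 + 8*d^2 - 128*d + 128) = (d - 2)*(d + 1)*(d^4 - 8*d^3 + 12*d^2 + 32*d - 64) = (d - 2)^2*(d + 1)*(d^3 - 6*d^2 + 32) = (d - 4)*(d - 2)^2*(d + 1)*(d^2 - 2*d - 8) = (d - 4)^2*(d - 2)^2*(d + 1)*(d + 2)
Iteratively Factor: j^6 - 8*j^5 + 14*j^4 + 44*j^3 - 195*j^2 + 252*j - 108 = (j - 2)*(j^5 - 6*j^4 + 2*j^3 + 48*j^2 - 99*j + 54) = (j - 3)*(j - 2)*(j^4 - 3*j^3 - 7*j^2 + 27*j - 18) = (j - 3)*(j - 2)^2*(j^3 - j^2 - 9*j + 9) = (j - 3)*(j - 2)^2*(j - 1)*(j^2 - 9) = (j - 3)^2*(j - 2)^2*(j - 1)*(j + 3)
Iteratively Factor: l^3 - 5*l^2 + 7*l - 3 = (l - 1)*(l^2 - 4*l + 3) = (l - 1)^2*(l - 3)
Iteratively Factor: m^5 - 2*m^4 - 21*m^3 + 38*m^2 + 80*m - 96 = (m - 4)*(m^4 + 2*m^3 - 13*m^2 - 14*m + 24) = (m - 4)*(m - 3)*(m^3 + 5*m^2 + 2*m - 8) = (m - 4)*(m - 3)*(m + 2)*(m^2 + 3*m - 4) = (m - 4)*(m - 3)*(m + 2)*(m + 4)*(m - 1)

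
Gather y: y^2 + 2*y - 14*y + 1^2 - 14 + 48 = y^2 - 12*y + 35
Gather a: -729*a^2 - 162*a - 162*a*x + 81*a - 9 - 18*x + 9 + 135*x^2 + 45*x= -729*a^2 + a*(-162*x - 81) + 135*x^2 + 27*x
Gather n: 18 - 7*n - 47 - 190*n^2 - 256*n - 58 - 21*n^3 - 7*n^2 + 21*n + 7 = -21*n^3 - 197*n^2 - 242*n - 80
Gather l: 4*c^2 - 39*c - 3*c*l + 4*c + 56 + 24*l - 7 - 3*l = 4*c^2 - 35*c + l*(21 - 3*c) + 49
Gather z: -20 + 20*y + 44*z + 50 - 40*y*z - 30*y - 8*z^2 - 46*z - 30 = -10*y - 8*z^2 + z*(-40*y - 2)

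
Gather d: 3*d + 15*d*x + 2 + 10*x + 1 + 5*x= d*(15*x + 3) + 15*x + 3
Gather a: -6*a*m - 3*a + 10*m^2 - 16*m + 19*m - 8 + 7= a*(-6*m - 3) + 10*m^2 + 3*m - 1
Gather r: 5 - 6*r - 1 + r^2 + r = r^2 - 5*r + 4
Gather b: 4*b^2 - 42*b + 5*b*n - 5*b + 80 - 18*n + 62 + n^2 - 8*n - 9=4*b^2 + b*(5*n - 47) + n^2 - 26*n + 133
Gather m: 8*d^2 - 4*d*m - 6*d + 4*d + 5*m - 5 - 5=8*d^2 - 2*d + m*(5 - 4*d) - 10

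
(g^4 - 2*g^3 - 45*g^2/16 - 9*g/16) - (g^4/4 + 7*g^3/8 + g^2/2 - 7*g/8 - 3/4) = 3*g^4/4 - 23*g^3/8 - 53*g^2/16 + 5*g/16 + 3/4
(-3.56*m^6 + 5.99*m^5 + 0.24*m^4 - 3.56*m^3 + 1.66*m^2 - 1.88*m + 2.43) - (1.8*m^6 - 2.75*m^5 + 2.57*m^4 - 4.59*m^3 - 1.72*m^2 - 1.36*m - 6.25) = -5.36*m^6 + 8.74*m^5 - 2.33*m^4 + 1.03*m^3 + 3.38*m^2 - 0.52*m + 8.68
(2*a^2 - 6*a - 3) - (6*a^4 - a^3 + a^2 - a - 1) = -6*a^4 + a^3 + a^2 - 5*a - 2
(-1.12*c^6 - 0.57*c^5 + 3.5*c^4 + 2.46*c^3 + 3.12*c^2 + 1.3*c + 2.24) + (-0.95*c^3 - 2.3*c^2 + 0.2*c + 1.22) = -1.12*c^6 - 0.57*c^5 + 3.5*c^4 + 1.51*c^3 + 0.82*c^2 + 1.5*c + 3.46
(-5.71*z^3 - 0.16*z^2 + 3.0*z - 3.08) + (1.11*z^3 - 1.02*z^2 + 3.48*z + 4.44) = -4.6*z^3 - 1.18*z^2 + 6.48*z + 1.36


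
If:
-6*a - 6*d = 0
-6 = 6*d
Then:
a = 1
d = -1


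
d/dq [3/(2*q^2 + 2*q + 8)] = 3*(-2*q - 1)/(2*(q^2 + q + 4)^2)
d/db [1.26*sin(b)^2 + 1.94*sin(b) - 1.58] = (2.52*sin(b) + 1.94)*cos(b)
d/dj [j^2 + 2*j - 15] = 2*j + 2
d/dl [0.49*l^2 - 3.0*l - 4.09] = 0.98*l - 3.0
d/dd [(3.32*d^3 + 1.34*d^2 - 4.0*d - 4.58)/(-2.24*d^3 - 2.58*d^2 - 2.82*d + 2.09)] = (-5.564*d^4 - 36.6448*d^3 - 24.06*d^2 - 18.0316*d - 21.2756)/(5.0176*d^6 + 11.5584*d^5 + 19.29*d^4 + 5.188*d^3 - 2.832*d^2 - 11.7876*d + 4.3681)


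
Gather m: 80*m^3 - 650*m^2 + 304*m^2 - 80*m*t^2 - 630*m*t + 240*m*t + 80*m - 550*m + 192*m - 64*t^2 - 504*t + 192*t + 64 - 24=80*m^3 - 346*m^2 + m*(-80*t^2 - 390*t - 278) - 64*t^2 - 312*t + 40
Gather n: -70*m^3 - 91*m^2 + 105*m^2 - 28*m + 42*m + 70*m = -70*m^3 + 14*m^2 + 84*m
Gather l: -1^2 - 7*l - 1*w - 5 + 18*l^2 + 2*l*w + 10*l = 18*l^2 + l*(2*w + 3) - w - 6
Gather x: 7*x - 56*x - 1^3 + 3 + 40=42 - 49*x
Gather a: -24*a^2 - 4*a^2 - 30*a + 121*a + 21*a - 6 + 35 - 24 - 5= -28*a^2 + 112*a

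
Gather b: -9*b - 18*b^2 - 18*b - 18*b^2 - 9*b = -36*b^2 - 36*b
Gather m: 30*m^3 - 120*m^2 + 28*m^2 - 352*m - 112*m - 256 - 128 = 30*m^3 - 92*m^2 - 464*m - 384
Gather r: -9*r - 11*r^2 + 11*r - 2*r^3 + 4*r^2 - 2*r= -2*r^3 - 7*r^2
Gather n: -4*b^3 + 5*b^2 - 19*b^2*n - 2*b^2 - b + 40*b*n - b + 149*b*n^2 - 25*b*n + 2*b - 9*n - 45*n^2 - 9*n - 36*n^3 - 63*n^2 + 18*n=-4*b^3 + 3*b^2 - 36*n^3 + n^2*(149*b - 108) + n*(-19*b^2 + 15*b)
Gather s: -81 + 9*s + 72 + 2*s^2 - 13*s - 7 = 2*s^2 - 4*s - 16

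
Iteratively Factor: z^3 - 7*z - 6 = (z + 1)*(z^2 - z - 6) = (z + 1)*(z + 2)*(z - 3)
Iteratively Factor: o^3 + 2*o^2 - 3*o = (o - 1)*(o^2 + 3*o) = o*(o - 1)*(o + 3)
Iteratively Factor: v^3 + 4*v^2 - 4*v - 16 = (v - 2)*(v^2 + 6*v + 8) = (v - 2)*(v + 4)*(v + 2)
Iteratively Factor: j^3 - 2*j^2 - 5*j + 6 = (j - 3)*(j^2 + j - 2) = (j - 3)*(j - 1)*(j + 2)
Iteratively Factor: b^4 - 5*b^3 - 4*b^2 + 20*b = (b - 5)*(b^3 - 4*b) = (b - 5)*(b - 2)*(b^2 + 2*b) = (b - 5)*(b - 2)*(b + 2)*(b)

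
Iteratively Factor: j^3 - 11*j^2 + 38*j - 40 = (j - 2)*(j^2 - 9*j + 20) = (j - 5)*(j - 2)*(j - 4)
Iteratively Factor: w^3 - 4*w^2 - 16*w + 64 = (w + 4)*(w^2 - 8*w + 16) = (w - 4)*(w + 4)*(w - 4)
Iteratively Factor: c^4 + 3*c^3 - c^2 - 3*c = (c)*(c^3 + 3*c^2 - c - 3) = c*(c + 1)*(c^2 + 2*c - 3) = c*(c + 1)*(c + 3)*(c - 1)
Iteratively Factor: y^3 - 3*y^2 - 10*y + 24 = (y + 3)*(y^2 - 6*y + 8) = (y - 4)*(y + 3)*(y - 2)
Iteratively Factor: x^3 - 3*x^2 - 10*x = (x)*(x^2 - 3*x - 10) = x*(x + 2)*(x - 5)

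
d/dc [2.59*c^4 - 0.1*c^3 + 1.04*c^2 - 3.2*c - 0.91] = 10.36*c^3 - 0.3*c^2 + 2.08*c - 3.2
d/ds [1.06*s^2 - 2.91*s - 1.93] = 2.12*s - 2.91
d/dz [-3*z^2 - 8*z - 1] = -6*z - 8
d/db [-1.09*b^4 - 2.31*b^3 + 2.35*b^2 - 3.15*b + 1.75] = -4.36*b^3 - 6.93*b^2 + 4.7*b - 3.15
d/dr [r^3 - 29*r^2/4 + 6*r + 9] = 3*r^2 - 29*r/2 + 6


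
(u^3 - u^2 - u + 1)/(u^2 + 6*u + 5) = (u^2 - 2*u + 1)/(u + 5)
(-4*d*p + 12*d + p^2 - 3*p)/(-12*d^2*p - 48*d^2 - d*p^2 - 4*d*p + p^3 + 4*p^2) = (p - 3)/(3*d*p + 12*d + p^2 + 4*p)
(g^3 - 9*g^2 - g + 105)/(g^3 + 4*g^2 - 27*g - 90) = (g - 7)/(g + 6)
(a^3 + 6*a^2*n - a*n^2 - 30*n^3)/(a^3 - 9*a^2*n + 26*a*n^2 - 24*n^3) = (a^2 + 8*a*n + 15*n^2)/(a^2 - 7*a*n + 12*n^2)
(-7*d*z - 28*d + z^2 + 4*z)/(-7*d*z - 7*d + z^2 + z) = (z + 4)/(z + 1)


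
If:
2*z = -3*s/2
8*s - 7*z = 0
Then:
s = 0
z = 0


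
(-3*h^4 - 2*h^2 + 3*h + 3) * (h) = -3*h^5 - 2*h^3 + 3*h^2 + 3*h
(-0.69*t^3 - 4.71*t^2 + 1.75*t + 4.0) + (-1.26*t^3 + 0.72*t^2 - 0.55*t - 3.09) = -1.95*t^3 - 3.99*t^2 + 1.2*t + 0.91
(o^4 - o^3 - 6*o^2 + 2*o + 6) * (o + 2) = o^5 + o^4 - 8*o^3 - 10*o^2 + 10*o + 12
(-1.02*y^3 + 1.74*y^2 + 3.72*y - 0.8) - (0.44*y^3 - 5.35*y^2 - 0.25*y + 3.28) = -1.46*y^3 + 7.09*y^2 + 3.97*y - 4.08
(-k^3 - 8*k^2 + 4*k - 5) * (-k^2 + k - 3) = k^5 + 7*k^4 - 9*k^3 + 33*k^2 - 17*k + 15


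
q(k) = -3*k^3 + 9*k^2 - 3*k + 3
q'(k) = -9*k^2 + 18*k - 3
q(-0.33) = 5.08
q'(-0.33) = -9.92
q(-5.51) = 794.62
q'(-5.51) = -375.42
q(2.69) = 1.66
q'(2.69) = -19.70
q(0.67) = 4.13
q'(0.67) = 5.02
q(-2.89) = 159.25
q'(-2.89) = -130.19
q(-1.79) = 54.41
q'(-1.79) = -64.06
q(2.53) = 4.44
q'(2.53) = -15.07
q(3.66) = -34.50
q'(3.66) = -57.68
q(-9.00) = 2946.00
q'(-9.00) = -894.00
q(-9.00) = 2946.00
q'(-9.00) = -894.00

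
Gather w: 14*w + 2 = 14*w + 2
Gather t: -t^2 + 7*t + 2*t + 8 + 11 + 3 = -t^2 + 9*t + 22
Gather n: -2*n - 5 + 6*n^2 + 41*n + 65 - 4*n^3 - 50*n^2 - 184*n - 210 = -4*n^3 - 44*n^2 - 145*n - 150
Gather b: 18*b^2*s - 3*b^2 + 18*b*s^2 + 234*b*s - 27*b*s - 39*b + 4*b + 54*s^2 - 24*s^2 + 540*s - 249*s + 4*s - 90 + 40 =b^2*(18*s - 3) + b*(18*s^2 + 207*s - 35) + 30*s^2 + 295*s - 50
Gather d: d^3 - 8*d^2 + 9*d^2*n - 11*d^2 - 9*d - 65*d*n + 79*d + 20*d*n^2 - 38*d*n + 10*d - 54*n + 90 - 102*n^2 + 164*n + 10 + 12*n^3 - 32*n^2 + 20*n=d^3 + d^2*(9*n - 19) + d*(20*n^2 - 103*n + 80) + 12*n^3 - 134*n^2 + 130*n + 100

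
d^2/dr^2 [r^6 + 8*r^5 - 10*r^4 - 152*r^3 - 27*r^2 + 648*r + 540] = 30*r^4 + 160*r^3 - 120*r^2 - 912*r - 54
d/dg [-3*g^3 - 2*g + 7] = -9*g^2 - 2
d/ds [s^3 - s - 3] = 3*s^2 - 1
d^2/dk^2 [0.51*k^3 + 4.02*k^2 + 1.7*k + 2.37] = 3.06*k + 8.04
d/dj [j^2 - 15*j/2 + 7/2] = 2*j - 15/2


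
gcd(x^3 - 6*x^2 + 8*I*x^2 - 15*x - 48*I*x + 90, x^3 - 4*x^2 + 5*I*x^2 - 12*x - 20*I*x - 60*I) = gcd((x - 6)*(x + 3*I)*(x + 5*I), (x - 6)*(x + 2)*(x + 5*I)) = x^2 + x*(-6 + 5*I) - 30*I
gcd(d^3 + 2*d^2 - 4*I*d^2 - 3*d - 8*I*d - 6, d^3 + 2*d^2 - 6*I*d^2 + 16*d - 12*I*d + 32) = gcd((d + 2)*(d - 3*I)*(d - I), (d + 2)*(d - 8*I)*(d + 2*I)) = d + 2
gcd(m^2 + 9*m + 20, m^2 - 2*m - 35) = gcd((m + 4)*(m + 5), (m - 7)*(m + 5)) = m + 5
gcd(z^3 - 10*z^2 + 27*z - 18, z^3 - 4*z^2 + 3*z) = z^2 - 4*z + 3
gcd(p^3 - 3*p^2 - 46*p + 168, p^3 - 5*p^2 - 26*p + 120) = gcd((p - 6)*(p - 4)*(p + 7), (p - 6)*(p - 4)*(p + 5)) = p^2 - 10*p + 24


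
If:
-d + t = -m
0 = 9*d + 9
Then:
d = -1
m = -t - 1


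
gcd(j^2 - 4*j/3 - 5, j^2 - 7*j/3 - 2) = j - 3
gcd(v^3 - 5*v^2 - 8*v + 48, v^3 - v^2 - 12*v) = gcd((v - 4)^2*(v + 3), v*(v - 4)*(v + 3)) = v^2 - v - 12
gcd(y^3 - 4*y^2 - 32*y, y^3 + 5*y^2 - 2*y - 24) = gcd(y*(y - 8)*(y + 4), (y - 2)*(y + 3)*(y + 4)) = y + 4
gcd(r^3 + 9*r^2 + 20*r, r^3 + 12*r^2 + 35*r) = r^2 + 5*r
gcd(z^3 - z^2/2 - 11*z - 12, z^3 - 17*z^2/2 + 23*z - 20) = z - 4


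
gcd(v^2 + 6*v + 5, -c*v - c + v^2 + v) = v + 1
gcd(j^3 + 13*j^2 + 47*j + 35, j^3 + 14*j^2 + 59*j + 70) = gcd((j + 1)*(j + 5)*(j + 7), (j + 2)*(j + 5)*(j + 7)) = j^2 + 12*j + 35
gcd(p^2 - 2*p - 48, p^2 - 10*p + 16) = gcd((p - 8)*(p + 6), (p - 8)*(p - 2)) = p - 8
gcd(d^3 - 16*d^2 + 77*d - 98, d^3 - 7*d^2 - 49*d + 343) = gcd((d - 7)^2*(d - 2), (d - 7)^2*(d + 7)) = d^2 - 14*d + 49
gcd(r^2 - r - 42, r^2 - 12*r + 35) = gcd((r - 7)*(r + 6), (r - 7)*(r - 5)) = r - 7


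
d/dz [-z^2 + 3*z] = 3 - 2*z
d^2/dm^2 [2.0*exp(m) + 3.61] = 2.0*exp(m)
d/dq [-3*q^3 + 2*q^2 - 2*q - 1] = -9*q^2 + 4*q - 2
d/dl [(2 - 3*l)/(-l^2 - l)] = (-3*l^2 + 4*l + 2)/(l^2*(l^2 + 2*l + 1))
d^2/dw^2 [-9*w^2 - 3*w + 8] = -18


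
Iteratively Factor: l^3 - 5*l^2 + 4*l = (l - 4)*(l^2 - l) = l*(l - 4)*(l - 1)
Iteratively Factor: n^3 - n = (n - 1)*(n^2 + n) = n*(n - 1)*(n + 1)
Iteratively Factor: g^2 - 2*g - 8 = (g - 4)*(g + 2)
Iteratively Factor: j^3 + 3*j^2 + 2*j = (j + 1)*(j^2 + 2*j) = (j + 1)*(j + 2)*(j)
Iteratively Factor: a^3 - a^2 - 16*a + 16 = (a - 4)*(a^2 + 3*a - 4) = (a - 4)*(a + 4)*(a - 1)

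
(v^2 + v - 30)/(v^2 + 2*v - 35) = (v + 6)/(v + 7)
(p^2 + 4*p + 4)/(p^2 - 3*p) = (p^2 + 4*p + 4)/(p*(p - 3))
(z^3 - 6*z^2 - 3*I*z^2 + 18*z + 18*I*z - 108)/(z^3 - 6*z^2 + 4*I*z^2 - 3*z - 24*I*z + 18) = (z - 6*I)/(z + I)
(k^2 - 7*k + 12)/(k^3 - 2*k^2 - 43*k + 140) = (k - 3)/(k^2 + 2*k - 35)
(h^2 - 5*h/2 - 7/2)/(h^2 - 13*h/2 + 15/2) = (2*h^2 - 5*h - 7)/(2*h^2 - 13*h + 15)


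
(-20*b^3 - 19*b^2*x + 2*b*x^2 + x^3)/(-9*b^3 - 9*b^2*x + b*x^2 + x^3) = (-20*b^2 + b*x + x^2)/(-9*b^2 + x^2)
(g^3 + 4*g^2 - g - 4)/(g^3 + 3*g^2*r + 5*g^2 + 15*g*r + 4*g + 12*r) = (g - 1)/(g + 3*r)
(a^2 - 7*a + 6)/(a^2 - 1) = (a - 6)/(a + 1)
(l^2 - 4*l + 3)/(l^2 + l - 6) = (l^2 - 4*l + 3)/(l^2 + l - 6)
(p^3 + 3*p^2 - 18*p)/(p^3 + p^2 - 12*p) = (p + 6)/(p + 4)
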